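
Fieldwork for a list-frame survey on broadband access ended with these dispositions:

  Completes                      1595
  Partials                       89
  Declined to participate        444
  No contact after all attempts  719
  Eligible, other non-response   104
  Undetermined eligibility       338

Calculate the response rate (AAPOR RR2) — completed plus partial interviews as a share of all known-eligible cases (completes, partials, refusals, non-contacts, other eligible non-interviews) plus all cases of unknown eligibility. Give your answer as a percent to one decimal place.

51.2%

Top: 1595 + 89 = 1684
Base: 1595 + 89 + 444 + 719 + 104 + 338 = 3289
RR2 = 1684 / 3289 = 0.5120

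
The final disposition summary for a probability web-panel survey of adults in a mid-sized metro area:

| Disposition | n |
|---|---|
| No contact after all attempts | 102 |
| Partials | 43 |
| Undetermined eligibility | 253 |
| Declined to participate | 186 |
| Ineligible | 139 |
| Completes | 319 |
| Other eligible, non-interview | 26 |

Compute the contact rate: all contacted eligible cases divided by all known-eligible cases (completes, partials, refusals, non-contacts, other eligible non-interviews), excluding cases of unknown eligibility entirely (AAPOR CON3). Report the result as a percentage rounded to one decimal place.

84.9%

Top: 319 + 43 + 186 + 26 = 574
Denom: 319 + 43 + 186 + 102 + 26 = 676
CON3 = 574 / 676 = 0.8491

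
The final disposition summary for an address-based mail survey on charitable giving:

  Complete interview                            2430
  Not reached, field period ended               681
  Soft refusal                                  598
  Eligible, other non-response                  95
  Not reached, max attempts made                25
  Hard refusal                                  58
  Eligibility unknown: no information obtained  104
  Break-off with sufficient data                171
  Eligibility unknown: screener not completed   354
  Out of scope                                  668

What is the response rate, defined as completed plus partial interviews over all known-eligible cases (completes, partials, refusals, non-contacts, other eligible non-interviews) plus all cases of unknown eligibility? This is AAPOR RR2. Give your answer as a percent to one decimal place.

57.6%

Refusals = 58 + 598 = 656
Non-contacts = 681 + 25 = 706
Undetermined eligibility = 354 + 104 = 458
Top → 2430 + 171 = 2601
Base → 2430 + 171 + 656 + 706 + 95 + 458 = 4516
RR2 = 2601 / 4516 = 0.5760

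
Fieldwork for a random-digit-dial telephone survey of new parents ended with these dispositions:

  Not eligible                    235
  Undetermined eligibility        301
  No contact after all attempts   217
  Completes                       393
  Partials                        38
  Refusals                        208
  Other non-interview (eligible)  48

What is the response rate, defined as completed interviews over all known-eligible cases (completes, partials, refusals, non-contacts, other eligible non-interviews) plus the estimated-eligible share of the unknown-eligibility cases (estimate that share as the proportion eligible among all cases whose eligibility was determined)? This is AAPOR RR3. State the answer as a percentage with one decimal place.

Top → 393
Determined eligible → 393 + 38 + 208 + 217 + 48 = 904
e = 904 / (904 + 235) = 904 / 1139 = 0.7937
Eligible share of unknowns → 0.7937 × 301 = 238.90
Base → 904 + 238.90 = 1142.90
RR3 = 393 / 1142.90 = 0.3439

34.4%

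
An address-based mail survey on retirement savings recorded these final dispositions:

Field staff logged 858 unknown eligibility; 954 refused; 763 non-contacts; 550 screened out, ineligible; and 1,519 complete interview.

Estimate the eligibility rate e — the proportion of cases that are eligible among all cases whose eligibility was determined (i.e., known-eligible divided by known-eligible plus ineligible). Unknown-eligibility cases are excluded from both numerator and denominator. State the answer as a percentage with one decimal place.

Determined eligible: 1519 + 954 + 763 = 3236
e = 3236 / (3236 + 550) = 3236 / 3786 = 0.8547

85.5%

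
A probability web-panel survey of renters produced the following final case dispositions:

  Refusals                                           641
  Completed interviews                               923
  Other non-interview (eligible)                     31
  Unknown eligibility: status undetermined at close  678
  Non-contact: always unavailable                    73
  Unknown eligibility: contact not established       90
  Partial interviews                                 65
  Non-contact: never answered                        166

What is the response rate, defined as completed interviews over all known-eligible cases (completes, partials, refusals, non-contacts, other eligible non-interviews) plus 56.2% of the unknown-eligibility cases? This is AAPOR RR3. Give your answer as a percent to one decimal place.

No contact after all attempts = 166 + 73 = 239
Unknown eligibility = 90 + 678 = 768
Numerator → 923
Eligible (known) → 923 + 65 + 641 + 239 + 31 = 1899
Estimated eligible among unknowns → 0.5620 × 768 = 431.62
Denominator → 1899 + 431.62 = 2330.62
RR3 = 923 / 2330.62 = 0.3960

39.6%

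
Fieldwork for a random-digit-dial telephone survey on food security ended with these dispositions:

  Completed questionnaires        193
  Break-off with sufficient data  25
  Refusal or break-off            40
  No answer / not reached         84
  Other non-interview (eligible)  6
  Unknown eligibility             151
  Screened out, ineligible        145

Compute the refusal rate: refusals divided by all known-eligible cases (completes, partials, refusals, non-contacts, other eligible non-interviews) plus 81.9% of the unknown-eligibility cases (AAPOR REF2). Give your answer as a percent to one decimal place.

8.5%

Num: 40
Eligible (known): 193 + 25 + 40 + 84 + 6 = 348
Eligible share of unknowns: 0.8190 × 151 = 123.67
Denominator: 348 + 123.67 = 471.67
REF2 = 40 / 471.67 = 0.0848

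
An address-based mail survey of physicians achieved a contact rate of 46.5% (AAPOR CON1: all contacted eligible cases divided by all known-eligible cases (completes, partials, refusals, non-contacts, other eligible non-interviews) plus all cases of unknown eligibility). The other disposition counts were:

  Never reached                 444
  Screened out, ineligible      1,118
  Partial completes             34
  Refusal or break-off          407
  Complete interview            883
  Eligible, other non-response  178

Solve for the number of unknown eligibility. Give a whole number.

Top → 883 + 34 + 407 + 178 = 1502
CON1 = 1502 / D = 0.465
D = 1502 / 0.465 = 3230.1
Rest of base = 1946
unknown eligibility = 3230.1 − 1946 ≈ 1284

1284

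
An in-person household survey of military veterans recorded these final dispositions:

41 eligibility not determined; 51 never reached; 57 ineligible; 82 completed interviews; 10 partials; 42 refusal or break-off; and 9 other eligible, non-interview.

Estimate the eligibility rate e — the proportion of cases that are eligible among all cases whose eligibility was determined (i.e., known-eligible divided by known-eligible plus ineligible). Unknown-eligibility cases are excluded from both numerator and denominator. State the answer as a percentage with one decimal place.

77.3%

Known eligible: 82 + 10 + 42 + 51 + 9 = 194
e = 194 / (194 + 57) = 194 / 251 = 0.7729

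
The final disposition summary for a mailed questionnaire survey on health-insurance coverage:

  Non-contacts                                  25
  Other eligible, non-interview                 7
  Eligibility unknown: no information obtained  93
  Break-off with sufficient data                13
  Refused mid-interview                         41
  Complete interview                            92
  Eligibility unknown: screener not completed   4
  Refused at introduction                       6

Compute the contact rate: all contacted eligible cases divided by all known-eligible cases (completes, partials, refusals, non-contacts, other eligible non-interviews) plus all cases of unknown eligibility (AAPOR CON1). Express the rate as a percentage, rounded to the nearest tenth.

Refused = 6 + 41 = 47
Eligibility not determined = 4 + 93 = 97
Numerator: 92 + 13 + 47 + 7 = 159
Base: 92 + 13 + 47 + 25 + 7 + 97 = 281
CON1 = 159 / 281 = 0.5658

56.6%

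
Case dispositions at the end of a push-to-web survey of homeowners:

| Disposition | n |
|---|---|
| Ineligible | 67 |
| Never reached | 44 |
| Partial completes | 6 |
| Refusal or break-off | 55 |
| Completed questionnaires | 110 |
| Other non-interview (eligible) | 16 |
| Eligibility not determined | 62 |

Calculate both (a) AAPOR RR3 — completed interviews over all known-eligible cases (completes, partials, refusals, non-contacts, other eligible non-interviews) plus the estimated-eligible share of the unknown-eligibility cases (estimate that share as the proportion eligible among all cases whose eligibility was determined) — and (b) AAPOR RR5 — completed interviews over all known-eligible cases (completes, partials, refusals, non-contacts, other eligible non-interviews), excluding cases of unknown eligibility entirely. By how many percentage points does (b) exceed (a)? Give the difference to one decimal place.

8.2

Numerator: 110
Eligible (known): 110 + 6 + 55 + 44 + 16 = 231
e = 231 / (231 + 67) = 231 / 298 = 0.7752
Estimated eligible among unknowns: 0.7752 × 62 = 48.06
Denominator: 231 + 48.06 = 279.06
RR3 = 110 / 279.06 = 0.3942
Denominator: 110 + 6 + 55 + 44 + 16 = 231
RR5 = 110 / 231 = 0.4762
Difference = 47.62 − 39.42 = 8.20 percentage points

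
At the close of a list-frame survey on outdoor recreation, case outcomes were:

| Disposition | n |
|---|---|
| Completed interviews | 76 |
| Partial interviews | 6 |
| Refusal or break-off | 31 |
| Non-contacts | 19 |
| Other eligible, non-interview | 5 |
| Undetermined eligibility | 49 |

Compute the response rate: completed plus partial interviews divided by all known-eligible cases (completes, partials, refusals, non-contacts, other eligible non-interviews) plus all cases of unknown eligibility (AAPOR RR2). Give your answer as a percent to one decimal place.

Top → 76 + 6 = 82
Denominator → 76 + 6 + 31 + 19 + 5 + 49 = 186
RR2 = 82 / 186 = 0.4409

44.1%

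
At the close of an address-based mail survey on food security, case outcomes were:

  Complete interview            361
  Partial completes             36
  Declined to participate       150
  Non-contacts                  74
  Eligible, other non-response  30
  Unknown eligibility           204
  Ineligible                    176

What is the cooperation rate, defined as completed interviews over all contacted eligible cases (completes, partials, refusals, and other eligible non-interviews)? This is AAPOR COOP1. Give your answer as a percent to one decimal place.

Top = 361
Denom = 361 + 36 + 150 + 30 = 577
COOP1 = 361 / 577 = 0.6256

62.6%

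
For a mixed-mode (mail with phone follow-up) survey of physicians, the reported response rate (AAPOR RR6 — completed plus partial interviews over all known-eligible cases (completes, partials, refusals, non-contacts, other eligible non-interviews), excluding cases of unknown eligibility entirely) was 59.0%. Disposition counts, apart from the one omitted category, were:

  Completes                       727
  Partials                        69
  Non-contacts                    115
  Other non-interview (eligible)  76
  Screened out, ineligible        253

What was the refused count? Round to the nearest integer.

362

Numerator → 727 + 69 = 796
RR6 = 796 / D = 0.590
D = 796 / 0.590 = 1349.2
Rest of base = 987
refused = 1349.2 − 987 ≈ 362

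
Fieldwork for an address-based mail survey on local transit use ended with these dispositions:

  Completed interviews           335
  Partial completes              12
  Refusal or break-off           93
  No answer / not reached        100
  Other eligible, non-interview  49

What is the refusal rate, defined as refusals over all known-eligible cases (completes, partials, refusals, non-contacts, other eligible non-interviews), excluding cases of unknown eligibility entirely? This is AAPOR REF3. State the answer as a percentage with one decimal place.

15.8%

Num = 93
Denominator = 335 + 12 + 93 + 100 + 49 = 589
REF3 = 93 / 589 = 0.1579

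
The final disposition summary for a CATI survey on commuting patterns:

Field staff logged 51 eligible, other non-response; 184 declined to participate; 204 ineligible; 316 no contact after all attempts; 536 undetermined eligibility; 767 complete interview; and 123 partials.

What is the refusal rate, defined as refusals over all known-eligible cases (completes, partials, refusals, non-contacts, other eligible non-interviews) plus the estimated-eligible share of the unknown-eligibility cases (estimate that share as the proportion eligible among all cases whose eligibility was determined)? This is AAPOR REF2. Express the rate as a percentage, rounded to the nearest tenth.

9.6%

Numerator → 184
Known eligible → 767 + 123 + 184 + 316 + 51 = 1441
e = 1441 / (1441 + 204) = 1441 / 1645 = 0.8760
Eligible share of unknowns → 0.8760 × 536 = 469.54
Denominator → 1441 + 469.54 = 1910.54
REF2 = 184 / 1910.54 = 0.0963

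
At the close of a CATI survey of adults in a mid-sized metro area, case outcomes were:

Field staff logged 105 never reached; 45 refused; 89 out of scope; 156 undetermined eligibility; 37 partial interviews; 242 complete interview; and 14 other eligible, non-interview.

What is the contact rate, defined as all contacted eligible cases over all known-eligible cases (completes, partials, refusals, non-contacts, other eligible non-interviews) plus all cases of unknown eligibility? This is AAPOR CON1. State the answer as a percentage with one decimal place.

Top = 242 + 37 + 45 + 14 = 338
Denom = 242 + 37 + 45 + 105 + 14 + 156 = 599
CON1 = 338 / 599 = 0.5643

56.4%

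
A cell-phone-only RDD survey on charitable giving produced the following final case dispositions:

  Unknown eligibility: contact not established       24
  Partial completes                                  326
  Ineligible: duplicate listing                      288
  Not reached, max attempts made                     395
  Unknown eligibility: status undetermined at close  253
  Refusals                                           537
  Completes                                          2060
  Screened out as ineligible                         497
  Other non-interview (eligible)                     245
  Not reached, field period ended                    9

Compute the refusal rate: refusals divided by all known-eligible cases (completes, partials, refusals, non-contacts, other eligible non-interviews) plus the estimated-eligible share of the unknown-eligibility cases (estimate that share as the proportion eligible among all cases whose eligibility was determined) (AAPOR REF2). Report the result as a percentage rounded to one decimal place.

No contact after all attempts = 9 + 395 = 404
Unknown if eligible = 24 + 253 = 277
Out of scope = 497 + 288 = 785
Numerator = 537
Eligible (known) = 2060 + 326 + 537 + 404 + 245 = 3572
e = 3572 / (3572 + 785) = 3572 / 4357 = 0.8198
Eligible share of unknowns = 0.8198 × 277 = 227.08
Denom = 3572 + 227.08 = 3799.08
REF2 = 537 / 3799.08 = 0.1414

14.1%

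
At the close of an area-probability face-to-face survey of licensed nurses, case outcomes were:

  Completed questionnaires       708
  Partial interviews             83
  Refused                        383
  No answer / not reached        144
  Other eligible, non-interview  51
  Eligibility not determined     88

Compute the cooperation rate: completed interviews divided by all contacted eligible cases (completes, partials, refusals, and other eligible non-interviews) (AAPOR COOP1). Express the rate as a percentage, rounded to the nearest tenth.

57.8%

Num → 708
Denom → 708 + 83 + 383 + 51 = 1225
COOP1 = 708 / 1225 = 0.5780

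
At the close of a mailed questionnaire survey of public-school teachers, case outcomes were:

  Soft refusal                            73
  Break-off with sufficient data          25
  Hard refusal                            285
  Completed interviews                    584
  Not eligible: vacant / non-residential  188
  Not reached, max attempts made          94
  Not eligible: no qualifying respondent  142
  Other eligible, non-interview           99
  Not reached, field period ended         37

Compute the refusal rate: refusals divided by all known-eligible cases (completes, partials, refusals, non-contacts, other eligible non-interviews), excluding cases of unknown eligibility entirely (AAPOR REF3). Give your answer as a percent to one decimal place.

29.9%

Refusal or break-off = 285 + 73 = 358
Non-contacts = 37 + 94 = 131
Screened out, ineligible = 142 + 188 = 330
Top: 358
Base: 584 + 25 + 358 + 131 + 99 = 1197
REF3 = 358 / 1197 = 0.2991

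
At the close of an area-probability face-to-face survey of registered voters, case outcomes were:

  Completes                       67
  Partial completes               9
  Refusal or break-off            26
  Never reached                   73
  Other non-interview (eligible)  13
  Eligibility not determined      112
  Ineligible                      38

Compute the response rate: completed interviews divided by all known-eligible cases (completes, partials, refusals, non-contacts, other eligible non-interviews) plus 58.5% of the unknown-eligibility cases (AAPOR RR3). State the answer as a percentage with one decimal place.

Numerator → 67
Known eligible → 67 + 9 + 26 + 73 + 13 = 188
Eligible share of unknowns → 0.5850 × 112 = 65.52
Denominator → 188 + 65.52 = 253.52
RR3 = 67 / 253.52 = 0.2643

26.4%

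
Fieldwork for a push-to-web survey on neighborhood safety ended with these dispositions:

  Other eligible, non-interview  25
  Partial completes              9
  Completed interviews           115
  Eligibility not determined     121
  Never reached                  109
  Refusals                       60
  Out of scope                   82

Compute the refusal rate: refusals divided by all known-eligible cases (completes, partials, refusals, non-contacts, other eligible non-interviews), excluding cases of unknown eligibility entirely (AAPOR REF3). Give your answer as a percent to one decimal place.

Num = 60
Denom = 115 + 9 + 60 + 109 + 25 = 318
REF3 = 60 / 318 = 0.1887

18.9%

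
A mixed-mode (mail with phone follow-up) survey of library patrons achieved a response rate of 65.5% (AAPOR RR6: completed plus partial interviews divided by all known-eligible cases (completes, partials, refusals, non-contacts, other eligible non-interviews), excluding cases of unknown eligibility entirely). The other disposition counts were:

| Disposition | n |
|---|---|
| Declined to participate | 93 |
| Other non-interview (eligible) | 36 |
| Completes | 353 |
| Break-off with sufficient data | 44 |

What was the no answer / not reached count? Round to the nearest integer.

Numerator → 353 + 44 = 397
RR6 = 397 / D = 0.655
D = 397 / 0.655 = 606.1
Remaining denominator categories sum to 526
no answer / not reached = 606.1 − 526 ≈ 80

80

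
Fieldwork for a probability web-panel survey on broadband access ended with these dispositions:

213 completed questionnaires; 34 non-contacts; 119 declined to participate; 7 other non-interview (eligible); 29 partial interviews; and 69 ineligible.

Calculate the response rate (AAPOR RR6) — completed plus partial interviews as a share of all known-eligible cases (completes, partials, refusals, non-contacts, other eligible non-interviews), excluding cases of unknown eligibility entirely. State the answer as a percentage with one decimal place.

60.2%

Numerator: 213 + 29 = 242
Denominator: 213 + 29 + 119 + 34 + 7 = 402
RR6 = 242 / 402 = 0.6020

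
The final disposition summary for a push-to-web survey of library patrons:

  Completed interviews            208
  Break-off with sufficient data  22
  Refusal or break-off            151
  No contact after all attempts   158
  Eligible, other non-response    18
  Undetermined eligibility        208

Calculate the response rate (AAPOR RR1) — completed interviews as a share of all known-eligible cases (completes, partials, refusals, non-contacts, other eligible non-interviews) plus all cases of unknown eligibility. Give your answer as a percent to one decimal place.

27.2%

Num: 208
Denominator: 208 + 22 + 151 + 158 + 18 + 208 = 765
RR1 = 208 / 765 = 0.2719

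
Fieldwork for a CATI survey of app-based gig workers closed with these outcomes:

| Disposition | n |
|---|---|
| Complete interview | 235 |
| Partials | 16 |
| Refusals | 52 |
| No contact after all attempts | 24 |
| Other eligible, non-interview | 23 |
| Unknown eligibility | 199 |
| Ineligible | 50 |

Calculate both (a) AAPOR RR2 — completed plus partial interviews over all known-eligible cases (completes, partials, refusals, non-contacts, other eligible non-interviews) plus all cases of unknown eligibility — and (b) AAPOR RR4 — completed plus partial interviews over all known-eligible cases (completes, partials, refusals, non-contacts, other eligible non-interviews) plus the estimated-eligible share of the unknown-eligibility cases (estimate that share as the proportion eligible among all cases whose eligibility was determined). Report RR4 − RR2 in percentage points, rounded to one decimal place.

2.2

Numerator: 235 + 16 = 251
Base: 235 + 16 + 52 + 24 + 23 + 199 = 549
RR2 = 251 / 549 = 0.4572
Determined eligible: 235 + 16 + 52 + 24 + 23 = 350
e = 350 / (350 + 50) = 350 / 400 = 0.8750
e × U: 0.8750 × 199 = 174.12
Base: 350 + 174.12 = 524.12
RR4 = 251 / 524.12 = 0.4789
Difference = 47.89 − 45.72 = 2.17 percentage points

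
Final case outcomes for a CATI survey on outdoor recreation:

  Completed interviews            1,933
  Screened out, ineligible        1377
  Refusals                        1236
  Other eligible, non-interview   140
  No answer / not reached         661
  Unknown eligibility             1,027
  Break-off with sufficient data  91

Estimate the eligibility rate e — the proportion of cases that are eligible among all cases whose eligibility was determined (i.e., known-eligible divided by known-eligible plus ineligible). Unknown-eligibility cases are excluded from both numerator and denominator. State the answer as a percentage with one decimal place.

74.7%

Eligible (known): 1933 + 91 + 1236 + 661 + 140 = 4061
e = 4061 / (4061 + 1377) = 4061 / 5438 = 0.7468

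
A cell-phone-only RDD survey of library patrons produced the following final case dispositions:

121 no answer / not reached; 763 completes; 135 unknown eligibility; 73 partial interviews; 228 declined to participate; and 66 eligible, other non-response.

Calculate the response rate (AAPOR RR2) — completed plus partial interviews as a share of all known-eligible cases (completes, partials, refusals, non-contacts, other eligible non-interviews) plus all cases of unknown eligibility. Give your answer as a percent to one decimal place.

Num: 763 + 73 = 836
Denominator: 763 + 73 + 228 + 121 + 66 + 135 = 1386
RR2 = 836 / 1386 = 0.6032

60.3%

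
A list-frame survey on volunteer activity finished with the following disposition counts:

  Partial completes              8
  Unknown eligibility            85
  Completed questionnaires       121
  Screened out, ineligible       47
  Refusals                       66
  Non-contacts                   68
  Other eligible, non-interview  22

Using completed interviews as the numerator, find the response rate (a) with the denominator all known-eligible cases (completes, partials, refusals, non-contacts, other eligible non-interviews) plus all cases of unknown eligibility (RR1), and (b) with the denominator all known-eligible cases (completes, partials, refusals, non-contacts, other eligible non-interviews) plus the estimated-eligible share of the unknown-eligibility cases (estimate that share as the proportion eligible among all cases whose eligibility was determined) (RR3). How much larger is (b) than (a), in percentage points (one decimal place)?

Num → 121
Denom → 121 + 8 + 66 + 68 + 22 + 85 = 370
RR1 = 121 / 370 = 0.3270
Known eligible → 121 + 8 + 66 + 68 + 22 = 285
e = 285 / (285 + 47) = 285 / 332 = 0.8584
Eligible share of unknowns → 0.8584 × 85 = 72.96
Denom → 285 + 72.96 = 357.96
RR3 = 121 / 357.96 = 0.3380
Difference = 33.80 − 32.70 = 1.10 percentage points

1.1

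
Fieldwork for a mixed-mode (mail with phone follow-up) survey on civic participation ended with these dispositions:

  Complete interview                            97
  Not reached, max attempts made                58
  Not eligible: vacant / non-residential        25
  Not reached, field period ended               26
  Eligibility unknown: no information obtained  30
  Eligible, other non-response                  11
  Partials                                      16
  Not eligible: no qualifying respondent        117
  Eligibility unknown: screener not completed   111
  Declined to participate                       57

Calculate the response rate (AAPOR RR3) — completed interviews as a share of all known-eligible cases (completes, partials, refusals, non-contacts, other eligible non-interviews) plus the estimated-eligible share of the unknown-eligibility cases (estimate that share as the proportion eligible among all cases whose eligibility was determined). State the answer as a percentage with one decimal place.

No contact after all attempts = 26 + 58 = 84
Unknown if eligible = 111 + 30 = 141
Not eligible = 117 + 25 = 142
Numerator = 97
Eligible (known) = 97 + 16 + 57 + 84 + 11 = 265
e = 265 / (265 + 142) = 265 / 407 = 0.6511
e × U = 0.6511 × 141 = 91.81
Base = 265 + 91.81 = 356.81
RR3 = 97 / 356.81 = 0.2719

27.2%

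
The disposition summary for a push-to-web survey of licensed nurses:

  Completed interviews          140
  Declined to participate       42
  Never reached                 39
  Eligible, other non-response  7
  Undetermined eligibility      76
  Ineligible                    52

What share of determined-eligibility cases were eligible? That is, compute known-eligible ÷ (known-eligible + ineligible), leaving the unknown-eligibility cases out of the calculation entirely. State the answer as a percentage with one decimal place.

81.4%

Eligible (known) = 140 + 42 + 39 + 7 = 228
e = 228 / (228 + 52) = 228 / 280 = 0.8143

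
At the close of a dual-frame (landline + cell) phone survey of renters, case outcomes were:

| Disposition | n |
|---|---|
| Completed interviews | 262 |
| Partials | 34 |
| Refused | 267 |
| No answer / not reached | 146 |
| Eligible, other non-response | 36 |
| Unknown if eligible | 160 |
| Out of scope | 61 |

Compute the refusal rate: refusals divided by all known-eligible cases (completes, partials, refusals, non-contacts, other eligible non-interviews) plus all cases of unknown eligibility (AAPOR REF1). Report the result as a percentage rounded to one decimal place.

29.5%

Top: 267
Denom: 262 + 34 + 267 + 146 + 36 + 160 = 905
REF1 = 267 / 905 = 0.2950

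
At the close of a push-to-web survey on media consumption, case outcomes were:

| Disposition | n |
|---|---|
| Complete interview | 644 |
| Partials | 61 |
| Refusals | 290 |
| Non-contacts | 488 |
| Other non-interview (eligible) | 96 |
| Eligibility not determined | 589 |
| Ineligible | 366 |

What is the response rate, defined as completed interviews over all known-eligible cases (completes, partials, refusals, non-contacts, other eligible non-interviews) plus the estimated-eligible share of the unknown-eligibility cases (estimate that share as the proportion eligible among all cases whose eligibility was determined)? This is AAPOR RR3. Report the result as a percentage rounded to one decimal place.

31.3%

Top = 644
Known eligible = 644 + 61 + 290 + 488 + 96 = 1579
e = 1579 / (1579 + 366) = 1579 / 1945 = 0.8118
Estimated eligible among unknowns = 0.8118 × 589 = 478.15
Denom = 1579 + 478.15 = 2057.15
RR3 = 644 / 2057.15 = 0.3131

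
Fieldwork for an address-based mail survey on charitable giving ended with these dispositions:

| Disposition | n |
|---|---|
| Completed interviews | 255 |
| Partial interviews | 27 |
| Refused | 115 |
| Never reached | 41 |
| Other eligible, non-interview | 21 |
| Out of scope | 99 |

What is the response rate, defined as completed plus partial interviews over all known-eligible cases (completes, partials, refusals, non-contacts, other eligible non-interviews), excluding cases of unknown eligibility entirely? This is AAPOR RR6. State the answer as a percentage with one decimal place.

Numerator = 255 + 27 = 282
Denominator = 255 + 27 + 115 + 41 + 21 = 459
RR6 = 282 / 459 = 0.6144

61.4%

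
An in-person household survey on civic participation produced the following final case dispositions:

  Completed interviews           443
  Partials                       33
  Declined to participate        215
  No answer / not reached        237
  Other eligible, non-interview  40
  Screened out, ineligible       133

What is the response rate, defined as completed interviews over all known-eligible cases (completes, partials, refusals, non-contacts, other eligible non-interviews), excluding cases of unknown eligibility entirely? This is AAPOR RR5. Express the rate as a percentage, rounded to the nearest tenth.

45.8%

Top = 443
Denom = 443 + 33 + 215 + 237 + 40 = 968
RR5 = 443 / 968 = 0.4576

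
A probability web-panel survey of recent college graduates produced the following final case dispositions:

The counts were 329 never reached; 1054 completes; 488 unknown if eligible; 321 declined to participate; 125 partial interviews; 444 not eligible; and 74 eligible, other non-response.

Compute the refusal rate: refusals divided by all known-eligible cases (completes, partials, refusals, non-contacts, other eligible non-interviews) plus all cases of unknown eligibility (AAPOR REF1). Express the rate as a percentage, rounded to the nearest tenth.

Num → 321
Base → 1054 + 125 + 321 + 329 + 74 + 488 = 2391
REF1 = 321 / 2391 = 0.1343

13.4%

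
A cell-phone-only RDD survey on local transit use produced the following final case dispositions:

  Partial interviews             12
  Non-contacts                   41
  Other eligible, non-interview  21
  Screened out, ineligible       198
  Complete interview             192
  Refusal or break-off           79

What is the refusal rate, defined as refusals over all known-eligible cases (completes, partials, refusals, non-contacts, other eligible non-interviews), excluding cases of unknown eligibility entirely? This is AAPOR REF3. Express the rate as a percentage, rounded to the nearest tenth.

22.9%

Numerator = 79
Denominator = 192 + 12 + 79 + 41 + 21 = 345
REF3 = 79 / 345 = 0.2290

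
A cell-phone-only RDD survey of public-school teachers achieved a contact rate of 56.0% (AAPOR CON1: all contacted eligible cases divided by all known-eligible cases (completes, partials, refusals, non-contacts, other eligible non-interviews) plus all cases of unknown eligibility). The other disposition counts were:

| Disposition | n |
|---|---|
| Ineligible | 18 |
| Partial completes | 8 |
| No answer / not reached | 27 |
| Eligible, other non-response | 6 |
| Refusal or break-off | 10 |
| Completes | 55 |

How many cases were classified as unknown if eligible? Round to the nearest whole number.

Num: 55 + 8 + 10 + 6 = 79
CON1 = 79 / D = 0.560
D = 79 / 0.560 = 141.1
Other denominator terms total 106
unknown if eligible = 141.1 − 106 ≈ 35

35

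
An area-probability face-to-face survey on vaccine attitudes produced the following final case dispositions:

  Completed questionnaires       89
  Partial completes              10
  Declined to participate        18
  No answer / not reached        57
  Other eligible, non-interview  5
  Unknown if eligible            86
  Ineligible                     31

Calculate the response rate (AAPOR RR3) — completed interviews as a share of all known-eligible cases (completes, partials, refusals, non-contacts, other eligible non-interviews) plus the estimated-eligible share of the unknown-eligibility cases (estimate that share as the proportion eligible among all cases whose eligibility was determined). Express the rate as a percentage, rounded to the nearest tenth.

35.3%

Numerator → 89
Known eligible → 89 + 10 + 18 + 57 + 5 = 179
e = 179 / (179 + 31) = 179 / 210 = 0.8524
Estimated eligible among unknowns → 0.8524 × 86 = 73.31
Denom → 179 + 73.31 = 252.31
RR3 = 89 / 252.31 = 0.3527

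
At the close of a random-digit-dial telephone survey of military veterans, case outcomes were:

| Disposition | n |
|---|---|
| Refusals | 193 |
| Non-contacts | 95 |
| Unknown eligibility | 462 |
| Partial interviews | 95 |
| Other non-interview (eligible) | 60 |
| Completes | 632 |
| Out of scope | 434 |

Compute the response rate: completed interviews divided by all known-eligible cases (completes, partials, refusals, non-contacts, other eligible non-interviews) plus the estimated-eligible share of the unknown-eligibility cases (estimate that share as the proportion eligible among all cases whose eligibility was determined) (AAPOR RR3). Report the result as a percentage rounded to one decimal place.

Top = 632
Determined eligible = 632 + 95 + 193 + 95 + 60 = 1075
e = 1075 / (1075 + 434) = 1075 / 1509 = 0.7124
Estimated eligible among unknowns = 0.7124 × 462 = 329.13
Base = 1075 + 329.13 = 1404.13
RR3 = 632 / 1404.13 = 0.4501

45.0%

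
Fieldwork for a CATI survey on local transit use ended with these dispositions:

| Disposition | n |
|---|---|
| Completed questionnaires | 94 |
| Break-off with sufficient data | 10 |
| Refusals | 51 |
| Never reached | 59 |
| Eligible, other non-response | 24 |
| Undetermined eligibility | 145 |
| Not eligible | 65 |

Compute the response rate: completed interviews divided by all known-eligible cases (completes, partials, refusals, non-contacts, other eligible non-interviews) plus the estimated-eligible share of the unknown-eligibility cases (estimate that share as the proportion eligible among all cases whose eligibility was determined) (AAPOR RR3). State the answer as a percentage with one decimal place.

26.7%

Numerator → 94
Known eligible → 94 + 10 + 51 + 59 + 24 = 238
e = 238 / (238 + 65) = 238 / 303 = 0.7855
Estimated eligible among unknowns → 0.7855 × 145 = 113.90
Base → 238 + 113.90 = 351.90
RR3 = 94 / 351.90 = 0.2671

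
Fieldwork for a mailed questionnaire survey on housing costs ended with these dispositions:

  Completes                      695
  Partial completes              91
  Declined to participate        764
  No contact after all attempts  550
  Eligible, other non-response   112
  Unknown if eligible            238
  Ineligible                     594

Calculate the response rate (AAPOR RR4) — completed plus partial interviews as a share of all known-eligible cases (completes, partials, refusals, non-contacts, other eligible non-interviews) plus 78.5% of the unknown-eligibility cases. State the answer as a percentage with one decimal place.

Num: 695 + 91 = 786
Known eligible: 695 + 91 + 764 + 550 + 112 = 2212
Eligible share of unknowns: 0.7850 × 238 = 186.83
Denominator: 2212 + 186.83 = 2398.83
RR4 = 786 / 2398.83 = 0.3277

32.8%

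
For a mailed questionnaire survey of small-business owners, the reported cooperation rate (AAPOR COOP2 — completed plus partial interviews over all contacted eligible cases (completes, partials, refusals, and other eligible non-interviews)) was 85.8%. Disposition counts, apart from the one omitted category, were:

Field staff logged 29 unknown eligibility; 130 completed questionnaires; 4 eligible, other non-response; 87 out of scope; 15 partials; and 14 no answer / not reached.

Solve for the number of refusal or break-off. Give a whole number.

Num = 130 + 15 = 145
COOP2 = 145 / D = 0.858
D = 145 / 0.858 = 169.0
Remaining denominator categories sum to 149
refusal or break-off = 169.0 − 149 ≈ 20

20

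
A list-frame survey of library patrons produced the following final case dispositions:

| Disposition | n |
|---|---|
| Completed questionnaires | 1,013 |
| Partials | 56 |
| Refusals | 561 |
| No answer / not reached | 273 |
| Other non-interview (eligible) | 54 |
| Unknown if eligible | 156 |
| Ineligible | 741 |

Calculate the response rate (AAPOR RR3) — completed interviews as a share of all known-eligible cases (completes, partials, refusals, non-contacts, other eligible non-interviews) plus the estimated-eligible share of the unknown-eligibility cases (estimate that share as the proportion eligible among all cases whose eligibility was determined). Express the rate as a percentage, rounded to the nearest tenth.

Top: 1013
Known eligible: 1013 + 56 + 561 + 273 + 54 = 1957
e = 1957 / (1957 + 741) = 1957 / 2698 = 0.7254
Estimated eligible among unknowns: 0.7254 × 156 = 113.16
Denominator: 1957 + 113.16 = 2070.16
RR3 = 1013 / 2070.16 = 0.4893

48.9%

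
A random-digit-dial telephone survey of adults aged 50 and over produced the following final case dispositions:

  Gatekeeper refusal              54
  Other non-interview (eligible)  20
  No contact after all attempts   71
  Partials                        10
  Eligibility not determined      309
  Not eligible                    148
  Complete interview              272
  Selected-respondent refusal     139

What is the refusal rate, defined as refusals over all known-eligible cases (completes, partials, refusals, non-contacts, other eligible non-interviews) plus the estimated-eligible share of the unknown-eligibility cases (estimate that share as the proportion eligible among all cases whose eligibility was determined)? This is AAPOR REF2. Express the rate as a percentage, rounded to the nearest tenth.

23.8%

Refusal or break-off = 54 + 139 = 193
Num: 193
Determined eligible: 272 + 10 + 193 + 71 + 20 = 566
e = 566 / (566 + 148) = 566 / 714 = 0.7927
Estimated eligible among unknowns: 0.7927 × 309 = 244.94
Base: 566 + 244.94 = 810.94
REF2 = 193 / 810.94 = 0.2380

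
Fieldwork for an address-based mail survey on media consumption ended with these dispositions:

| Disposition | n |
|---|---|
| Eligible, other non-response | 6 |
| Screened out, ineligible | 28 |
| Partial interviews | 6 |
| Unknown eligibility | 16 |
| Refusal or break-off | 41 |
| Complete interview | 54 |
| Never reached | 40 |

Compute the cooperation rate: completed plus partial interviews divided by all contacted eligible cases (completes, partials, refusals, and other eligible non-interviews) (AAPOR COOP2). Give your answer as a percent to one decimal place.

56.1%

Numerator = 54 + 6 = 60
Denominator = 54 + 6 + 41 + 6 = 107
COOP2 = 60 / 107 = 0.5607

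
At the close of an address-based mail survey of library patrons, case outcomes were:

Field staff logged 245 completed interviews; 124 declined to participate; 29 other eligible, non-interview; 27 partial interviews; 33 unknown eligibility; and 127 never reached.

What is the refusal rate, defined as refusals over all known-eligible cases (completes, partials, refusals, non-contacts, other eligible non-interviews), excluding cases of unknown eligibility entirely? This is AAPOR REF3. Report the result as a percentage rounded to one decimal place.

22.5%

Numerator = 124
Denominator = 245 + 27 + 124 + 127 + 29 = 552
REF3 = 124 / 552 = 0.2246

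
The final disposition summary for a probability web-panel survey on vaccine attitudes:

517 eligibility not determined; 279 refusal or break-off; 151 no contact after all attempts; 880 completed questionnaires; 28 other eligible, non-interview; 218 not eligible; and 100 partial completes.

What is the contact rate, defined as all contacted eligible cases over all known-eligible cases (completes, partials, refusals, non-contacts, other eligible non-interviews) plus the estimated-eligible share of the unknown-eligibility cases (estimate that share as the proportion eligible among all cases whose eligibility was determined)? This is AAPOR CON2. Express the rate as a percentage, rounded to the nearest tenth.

68.2%

Num: 880 + 100 + 279 + 28 = 1287
Eligible (known): 880 + 100 + 279 + 151 + 28 = 1438
e = 1438 / (1438 + 218) = 1438 / 1656 = 0.8684
Estimated eligible among unknowns: 0.8684 × 517 = 448.96
Base: 1438 + 448.96 = 1886.96
CON2 = 1287 / 1886.96 = 0.6820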